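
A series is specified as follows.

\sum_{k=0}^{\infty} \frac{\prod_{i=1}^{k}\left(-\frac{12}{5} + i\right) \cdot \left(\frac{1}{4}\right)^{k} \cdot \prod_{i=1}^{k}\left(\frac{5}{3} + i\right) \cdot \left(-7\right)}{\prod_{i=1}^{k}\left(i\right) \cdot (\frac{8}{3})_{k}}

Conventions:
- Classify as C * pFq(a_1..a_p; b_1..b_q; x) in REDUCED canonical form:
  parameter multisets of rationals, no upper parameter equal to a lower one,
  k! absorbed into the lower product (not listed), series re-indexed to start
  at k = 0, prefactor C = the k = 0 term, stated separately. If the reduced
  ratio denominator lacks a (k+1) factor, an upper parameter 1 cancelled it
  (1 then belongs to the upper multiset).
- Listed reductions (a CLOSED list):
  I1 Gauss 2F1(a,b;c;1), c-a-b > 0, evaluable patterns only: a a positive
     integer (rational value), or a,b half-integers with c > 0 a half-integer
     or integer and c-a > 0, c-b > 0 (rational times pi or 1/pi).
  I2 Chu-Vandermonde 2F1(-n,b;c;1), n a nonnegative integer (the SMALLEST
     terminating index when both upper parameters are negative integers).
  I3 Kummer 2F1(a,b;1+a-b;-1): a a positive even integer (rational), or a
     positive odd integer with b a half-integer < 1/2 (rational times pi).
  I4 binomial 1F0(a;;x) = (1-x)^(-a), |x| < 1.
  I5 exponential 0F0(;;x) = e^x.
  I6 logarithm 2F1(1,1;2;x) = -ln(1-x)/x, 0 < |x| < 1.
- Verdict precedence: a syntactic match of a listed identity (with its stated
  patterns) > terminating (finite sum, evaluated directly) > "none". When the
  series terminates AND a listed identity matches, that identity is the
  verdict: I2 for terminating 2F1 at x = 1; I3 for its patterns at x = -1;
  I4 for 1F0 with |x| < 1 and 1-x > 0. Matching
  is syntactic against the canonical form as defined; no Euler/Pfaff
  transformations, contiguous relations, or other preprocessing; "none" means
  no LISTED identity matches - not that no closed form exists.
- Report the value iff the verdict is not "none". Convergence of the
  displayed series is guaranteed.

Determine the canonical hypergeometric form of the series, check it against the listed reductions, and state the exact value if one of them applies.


Classification (C = -7): 1F0 with upper {-\frac{7}{5}}, lower {-}, argument x = \frac{1}{4}. Verdict: the binomial series (I4) applies (the 1F0 binomial series: exponent 7/5, x = \frac{1}{4}). Hence: \left(-7\right) \cdot \left(\frac{3}{4}\right)^{\frac{7}{5}}.

First insight: with t_0 = -7, the parameter 8/3 appears in both the upper and lower lists and cancels.
Term ratio: r(k) = \frac{1}{4} * (k-\frac{7}{5}) / [(k+1)] - poly over poly, x = \frac{1}{4} from leading terms; C = -7 at k = 0.


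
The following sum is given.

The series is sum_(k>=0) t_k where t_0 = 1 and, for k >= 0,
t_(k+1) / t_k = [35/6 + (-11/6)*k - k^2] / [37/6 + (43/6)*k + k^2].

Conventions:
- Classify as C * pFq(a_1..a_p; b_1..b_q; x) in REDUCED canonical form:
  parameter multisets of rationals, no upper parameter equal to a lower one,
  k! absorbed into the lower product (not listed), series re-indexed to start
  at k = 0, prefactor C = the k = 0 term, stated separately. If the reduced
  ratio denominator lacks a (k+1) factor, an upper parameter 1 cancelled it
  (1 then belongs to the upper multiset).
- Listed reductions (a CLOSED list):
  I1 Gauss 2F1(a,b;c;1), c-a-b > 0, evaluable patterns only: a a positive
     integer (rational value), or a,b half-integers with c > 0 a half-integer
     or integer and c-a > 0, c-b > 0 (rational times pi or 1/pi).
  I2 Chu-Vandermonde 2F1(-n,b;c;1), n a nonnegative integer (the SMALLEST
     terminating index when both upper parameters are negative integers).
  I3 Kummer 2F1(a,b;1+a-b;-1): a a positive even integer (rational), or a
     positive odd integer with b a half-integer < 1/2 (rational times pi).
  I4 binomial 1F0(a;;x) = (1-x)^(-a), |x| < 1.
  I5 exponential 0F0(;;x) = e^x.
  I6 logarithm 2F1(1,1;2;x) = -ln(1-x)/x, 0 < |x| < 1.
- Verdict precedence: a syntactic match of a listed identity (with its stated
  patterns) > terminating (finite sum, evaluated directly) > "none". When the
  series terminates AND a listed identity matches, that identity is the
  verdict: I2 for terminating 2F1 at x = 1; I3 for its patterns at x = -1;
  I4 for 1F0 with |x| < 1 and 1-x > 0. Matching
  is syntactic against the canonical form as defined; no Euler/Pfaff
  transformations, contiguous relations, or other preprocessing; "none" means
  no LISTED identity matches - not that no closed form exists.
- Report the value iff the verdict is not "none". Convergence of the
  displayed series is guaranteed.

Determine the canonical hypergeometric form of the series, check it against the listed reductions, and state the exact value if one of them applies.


At argument -1: a 2F1 with upper {-5/3, 7/2}, lower {37/6}, scaled by C = 1. Verdict: no listed reduction: x = -1 and upper {-5/3, 7/2} fail every I1-I6 pattern.

Structural cue: t_0 being 1, the expanded ratio factors over Q; C = 1, x = -1, roots give parameters.
Ratio: r(k) = (-1) * (k-5/3) (k+7/2) / [(k+37/6) (k+1)] - poly over poly, x = (-1) from leading terms; C = 1 at k = 0.


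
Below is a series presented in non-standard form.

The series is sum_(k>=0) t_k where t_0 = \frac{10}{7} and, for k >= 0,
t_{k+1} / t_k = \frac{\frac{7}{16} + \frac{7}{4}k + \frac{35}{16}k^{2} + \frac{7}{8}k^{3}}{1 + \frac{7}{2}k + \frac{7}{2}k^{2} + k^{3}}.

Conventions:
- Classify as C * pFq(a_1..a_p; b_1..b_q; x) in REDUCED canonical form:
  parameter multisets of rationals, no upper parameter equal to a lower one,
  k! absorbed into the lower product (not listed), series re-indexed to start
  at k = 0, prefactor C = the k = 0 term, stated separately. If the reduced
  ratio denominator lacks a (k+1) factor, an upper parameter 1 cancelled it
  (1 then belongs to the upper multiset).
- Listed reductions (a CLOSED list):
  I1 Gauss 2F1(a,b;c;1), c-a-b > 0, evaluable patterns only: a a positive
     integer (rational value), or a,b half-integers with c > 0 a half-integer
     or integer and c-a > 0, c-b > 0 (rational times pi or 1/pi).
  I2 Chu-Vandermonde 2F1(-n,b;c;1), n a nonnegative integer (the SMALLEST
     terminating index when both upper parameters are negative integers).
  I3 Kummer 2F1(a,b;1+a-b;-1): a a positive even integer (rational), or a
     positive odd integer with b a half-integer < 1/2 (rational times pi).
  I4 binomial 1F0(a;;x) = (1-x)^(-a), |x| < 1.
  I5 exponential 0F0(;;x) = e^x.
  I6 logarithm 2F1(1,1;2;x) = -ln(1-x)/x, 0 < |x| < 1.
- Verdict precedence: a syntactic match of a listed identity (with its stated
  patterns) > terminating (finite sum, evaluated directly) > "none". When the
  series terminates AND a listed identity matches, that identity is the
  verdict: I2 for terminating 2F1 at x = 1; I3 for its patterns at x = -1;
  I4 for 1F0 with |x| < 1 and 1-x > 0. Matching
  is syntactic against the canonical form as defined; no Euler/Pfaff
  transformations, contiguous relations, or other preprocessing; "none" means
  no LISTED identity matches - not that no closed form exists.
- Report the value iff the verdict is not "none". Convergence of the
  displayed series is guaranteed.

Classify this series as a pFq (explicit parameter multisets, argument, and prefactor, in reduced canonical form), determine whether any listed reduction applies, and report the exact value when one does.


First insight: t_0 being \frac{10}{7}, roots of the ratio polynomials (prefactor 10/7) are the negated parameters.
Ratio: r(k) = \frac{7}{8} * (k+1) (k+1) / [(k+2) (k+1)] - poly over poly, x = \frac{7}{8} from leading terms; C = \frac{10}{7} at k = 0.

Prefactor \frac{10}{7}, argument \frac{7}{8}: 2F1 with upper {1, 1} over lower {2}. Verdict: this is the I6 logarithm reduction (the logarithm: parameters (1,1;2), x = \frac{7}{8}). Value: \left(-\frac{80}{49}\right) \cdot \ln\left(\frac{1}{8}\right).


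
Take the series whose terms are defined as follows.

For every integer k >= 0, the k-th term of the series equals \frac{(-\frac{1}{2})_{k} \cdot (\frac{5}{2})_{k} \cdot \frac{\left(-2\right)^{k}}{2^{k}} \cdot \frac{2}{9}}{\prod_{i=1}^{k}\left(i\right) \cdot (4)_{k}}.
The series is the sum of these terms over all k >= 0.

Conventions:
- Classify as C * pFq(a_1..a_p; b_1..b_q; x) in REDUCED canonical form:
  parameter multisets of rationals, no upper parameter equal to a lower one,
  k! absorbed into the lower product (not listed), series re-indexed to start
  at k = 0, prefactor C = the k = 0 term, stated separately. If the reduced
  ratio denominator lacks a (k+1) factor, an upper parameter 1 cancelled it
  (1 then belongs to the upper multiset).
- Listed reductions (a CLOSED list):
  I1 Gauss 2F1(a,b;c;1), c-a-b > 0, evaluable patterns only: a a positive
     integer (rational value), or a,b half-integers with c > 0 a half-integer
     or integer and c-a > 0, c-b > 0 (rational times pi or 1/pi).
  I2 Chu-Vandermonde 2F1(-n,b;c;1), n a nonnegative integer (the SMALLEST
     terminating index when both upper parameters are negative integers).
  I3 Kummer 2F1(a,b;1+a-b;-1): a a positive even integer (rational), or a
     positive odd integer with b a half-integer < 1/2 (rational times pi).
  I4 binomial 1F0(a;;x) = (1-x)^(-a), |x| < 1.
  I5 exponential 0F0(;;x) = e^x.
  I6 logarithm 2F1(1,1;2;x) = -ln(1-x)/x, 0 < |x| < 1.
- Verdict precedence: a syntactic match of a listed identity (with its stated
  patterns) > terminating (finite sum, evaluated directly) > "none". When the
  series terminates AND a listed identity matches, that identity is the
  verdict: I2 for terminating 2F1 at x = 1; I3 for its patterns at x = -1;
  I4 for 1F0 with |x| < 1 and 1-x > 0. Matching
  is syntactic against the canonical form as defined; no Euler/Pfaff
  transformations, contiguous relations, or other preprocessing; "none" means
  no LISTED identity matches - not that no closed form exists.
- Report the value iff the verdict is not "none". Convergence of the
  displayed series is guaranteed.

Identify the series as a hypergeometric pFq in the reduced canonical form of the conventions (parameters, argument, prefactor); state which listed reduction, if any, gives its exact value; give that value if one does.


Key step: t_0 being \frac{2}{9}, the product of the first k integers (C = 2/9, x = -1) is k!.
Ratio: r(k) = -1 * (k-\frac{1}{2}) (k+\frac{5}{2}) / [(k+4) (k+1)] - rational in k, leading ratio -1; with t_0 = \frac{2}{9}, classification follows.

Canonical form: C = \frac{2}{9} times 2F1 with upper {-\frac{1}{2}, \frac{5}{2}}, lower {4}, x = -1. Verdict: none - at argument -1 the multisets {-\frac{1}{2}, \frac{5}{2}} ; {4} match no listed identity.


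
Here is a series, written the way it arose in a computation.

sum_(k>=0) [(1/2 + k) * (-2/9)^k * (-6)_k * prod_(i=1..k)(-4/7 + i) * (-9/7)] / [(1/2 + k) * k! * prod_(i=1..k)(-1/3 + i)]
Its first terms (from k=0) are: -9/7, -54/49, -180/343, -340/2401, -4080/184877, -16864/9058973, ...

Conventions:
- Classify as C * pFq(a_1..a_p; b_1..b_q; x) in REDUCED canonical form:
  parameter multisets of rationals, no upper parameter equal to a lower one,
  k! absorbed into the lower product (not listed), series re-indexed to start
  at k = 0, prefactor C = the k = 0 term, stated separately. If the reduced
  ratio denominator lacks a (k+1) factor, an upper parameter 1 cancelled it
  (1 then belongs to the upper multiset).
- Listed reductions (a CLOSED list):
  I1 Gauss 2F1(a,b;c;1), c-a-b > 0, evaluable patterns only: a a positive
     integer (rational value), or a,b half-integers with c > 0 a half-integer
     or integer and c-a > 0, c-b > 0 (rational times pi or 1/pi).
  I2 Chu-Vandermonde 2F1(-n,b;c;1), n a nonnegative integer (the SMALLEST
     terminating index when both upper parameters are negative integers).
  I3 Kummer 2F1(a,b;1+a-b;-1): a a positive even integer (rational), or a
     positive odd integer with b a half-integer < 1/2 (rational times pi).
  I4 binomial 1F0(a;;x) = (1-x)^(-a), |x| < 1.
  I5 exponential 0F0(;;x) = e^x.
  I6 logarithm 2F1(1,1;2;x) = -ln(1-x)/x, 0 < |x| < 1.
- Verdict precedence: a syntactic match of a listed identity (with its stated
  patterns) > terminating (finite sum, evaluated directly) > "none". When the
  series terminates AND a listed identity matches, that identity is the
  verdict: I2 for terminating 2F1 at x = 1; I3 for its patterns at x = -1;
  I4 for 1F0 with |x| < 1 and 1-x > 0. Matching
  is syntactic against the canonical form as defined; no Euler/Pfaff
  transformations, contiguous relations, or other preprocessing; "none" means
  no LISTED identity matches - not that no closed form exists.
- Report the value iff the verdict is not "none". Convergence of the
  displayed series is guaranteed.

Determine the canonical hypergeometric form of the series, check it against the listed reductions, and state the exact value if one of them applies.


The tell: with t_0 = -9/7, striking the common factor k + 1/2 reduces the term (prefactor -9/7).
Ratio: r(k) = (-2/9) * (k-6) (k+3/7) / [(k+2/3) (k+1)] - rational in k, leading ratio (-2/9); with t_0 = -9/7, classification follows.

The series (x = -2/9) is 2F1: upper {-6, 3/7}, lower {2/3}, prefactor -9/7. Verdict: terminating (-6 upstairs). 7 nonzero terms in all; added directly. Hence: -159703805/51883209.


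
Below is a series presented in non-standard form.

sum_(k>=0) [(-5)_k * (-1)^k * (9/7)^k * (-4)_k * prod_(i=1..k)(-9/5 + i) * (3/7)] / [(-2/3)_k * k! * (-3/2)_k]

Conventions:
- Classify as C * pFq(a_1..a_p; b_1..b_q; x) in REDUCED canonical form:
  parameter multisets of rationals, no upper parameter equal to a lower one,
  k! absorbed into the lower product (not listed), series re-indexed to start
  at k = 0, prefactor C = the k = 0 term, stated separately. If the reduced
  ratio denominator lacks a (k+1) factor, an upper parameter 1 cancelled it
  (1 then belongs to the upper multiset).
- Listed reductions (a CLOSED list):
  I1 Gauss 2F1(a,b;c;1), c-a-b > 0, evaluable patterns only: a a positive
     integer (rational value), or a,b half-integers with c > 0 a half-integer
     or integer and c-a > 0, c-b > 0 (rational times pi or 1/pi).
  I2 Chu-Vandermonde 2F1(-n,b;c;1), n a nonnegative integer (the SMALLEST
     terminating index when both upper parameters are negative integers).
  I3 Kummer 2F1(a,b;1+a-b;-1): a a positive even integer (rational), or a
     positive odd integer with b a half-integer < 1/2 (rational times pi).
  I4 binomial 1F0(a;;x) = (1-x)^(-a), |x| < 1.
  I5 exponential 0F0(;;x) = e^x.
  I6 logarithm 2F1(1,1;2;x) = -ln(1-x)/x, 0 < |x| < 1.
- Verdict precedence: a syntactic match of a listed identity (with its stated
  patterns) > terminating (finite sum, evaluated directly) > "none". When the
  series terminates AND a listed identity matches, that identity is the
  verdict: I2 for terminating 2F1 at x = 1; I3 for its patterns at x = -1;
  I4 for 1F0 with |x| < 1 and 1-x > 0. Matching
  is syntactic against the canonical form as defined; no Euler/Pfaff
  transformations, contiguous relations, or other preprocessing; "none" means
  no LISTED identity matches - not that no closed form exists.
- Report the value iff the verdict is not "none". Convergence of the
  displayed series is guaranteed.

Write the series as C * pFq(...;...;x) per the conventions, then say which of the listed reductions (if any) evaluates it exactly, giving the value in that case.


Reduced: x = -9/7, 3F2, upper = {-5, -4, -4/5}, lower = {-3/2, -2/3}, C = 3/7. Verdict: terminating. (-4)_k vanishes past k = 4, leaving a 5-term sum, computed directly. Sum: -1974340911/14706125.

Key observation: from the first term 3/7: the running product (C = 3/7, x = -9/7) telescopes to a rising factorial.
Adjacent-term ratio: r(k) = (-9/7) * (k-5) (k-4) (k-4/5) / [(k-3/2) (k-2/3) (k+1)] - rational in k, leading ratio (-9/7); with t_0 = 3/7, classification follows.


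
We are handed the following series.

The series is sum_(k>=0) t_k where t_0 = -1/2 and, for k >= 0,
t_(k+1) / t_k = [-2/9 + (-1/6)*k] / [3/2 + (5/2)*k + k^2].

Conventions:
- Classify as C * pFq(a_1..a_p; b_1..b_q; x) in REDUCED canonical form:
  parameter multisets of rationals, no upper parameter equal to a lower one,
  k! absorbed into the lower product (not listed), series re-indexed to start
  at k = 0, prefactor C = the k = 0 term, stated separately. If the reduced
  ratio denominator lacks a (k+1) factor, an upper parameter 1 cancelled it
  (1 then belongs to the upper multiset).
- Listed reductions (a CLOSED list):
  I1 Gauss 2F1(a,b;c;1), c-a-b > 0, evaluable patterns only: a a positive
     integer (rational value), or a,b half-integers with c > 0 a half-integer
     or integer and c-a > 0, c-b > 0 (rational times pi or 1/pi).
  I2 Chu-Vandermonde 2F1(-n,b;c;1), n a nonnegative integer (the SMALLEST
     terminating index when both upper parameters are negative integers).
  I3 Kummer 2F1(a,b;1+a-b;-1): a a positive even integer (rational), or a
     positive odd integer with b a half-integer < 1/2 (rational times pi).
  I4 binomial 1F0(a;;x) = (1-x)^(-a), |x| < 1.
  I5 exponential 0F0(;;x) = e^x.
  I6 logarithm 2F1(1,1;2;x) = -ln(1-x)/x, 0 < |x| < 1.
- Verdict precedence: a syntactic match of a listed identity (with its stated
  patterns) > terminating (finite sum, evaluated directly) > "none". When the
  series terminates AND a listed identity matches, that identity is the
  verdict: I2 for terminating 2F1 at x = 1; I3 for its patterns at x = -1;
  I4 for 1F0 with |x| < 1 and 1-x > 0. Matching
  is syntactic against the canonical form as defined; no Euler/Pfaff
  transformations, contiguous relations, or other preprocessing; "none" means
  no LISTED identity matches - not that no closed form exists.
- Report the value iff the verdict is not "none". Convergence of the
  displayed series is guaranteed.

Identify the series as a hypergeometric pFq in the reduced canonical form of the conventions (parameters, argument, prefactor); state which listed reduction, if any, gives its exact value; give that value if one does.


The series (x = -1/6) is 1F1: upper {4/3}, lower {3/2}, prefactor -1/2. Verdict: none - this 1F1 at x = -1/6 matches no listed pattern, and upper {4/3} holds no stopper.

The tell: t_0 being -1/2, the expanded ratio factors over Q; prefactor -1/2, roots give parameters.
Consecutive-term ratio: r(k) = (-1/6) * (k+4/3) / [(k+3/2) (k+1)] - rational; roots negated = parameters, x = (-1/6), C = -1/2.


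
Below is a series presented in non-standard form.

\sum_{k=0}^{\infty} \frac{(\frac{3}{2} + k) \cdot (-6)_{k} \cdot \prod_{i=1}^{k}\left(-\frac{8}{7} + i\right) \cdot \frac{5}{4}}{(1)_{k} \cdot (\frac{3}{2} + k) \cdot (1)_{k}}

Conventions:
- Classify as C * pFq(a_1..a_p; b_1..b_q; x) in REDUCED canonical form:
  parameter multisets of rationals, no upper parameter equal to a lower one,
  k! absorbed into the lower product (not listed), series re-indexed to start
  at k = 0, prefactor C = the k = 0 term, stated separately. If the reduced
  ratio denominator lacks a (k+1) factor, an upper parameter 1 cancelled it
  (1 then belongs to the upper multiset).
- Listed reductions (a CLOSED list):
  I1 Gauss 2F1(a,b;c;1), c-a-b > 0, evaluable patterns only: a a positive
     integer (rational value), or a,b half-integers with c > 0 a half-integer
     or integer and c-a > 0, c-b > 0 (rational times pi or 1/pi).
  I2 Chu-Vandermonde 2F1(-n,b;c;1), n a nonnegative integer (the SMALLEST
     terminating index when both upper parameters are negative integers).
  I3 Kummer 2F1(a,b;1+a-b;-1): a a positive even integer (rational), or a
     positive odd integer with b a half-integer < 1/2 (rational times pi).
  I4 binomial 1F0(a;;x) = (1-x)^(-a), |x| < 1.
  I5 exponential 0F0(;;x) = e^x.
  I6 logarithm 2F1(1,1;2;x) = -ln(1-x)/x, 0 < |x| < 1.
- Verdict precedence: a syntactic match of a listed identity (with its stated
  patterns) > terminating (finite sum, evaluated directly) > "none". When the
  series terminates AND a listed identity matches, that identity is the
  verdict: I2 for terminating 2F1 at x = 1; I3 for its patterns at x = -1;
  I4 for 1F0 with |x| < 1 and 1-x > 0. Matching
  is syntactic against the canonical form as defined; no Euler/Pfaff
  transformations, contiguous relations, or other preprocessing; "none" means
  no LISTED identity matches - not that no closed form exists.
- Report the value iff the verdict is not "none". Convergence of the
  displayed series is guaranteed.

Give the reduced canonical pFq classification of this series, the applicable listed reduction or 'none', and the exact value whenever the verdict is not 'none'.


Reduced: x = 1, 2F1, upper = {-6, -\frac{1}{7}}, lower = {1}, C = \frac{5}{4}. Verdict: Chu-Vandermonde (I2) applies (terminating 2F1 at x = 1 with n = 6, b = -1/7, c = 1). Sum: \frac{205755}{117649}.

Key step: with t_0 = \frac{5}{4}, (1)_k (prefactor 5/4) is k! itself.
Consecutive-term ratio: r(k) = 1 * (k-6) (k-\frac{1}{7}) / [(k+1) (k+1)] - rational; roots negated = parameters, x = 1, C = \frac{5}{4}.


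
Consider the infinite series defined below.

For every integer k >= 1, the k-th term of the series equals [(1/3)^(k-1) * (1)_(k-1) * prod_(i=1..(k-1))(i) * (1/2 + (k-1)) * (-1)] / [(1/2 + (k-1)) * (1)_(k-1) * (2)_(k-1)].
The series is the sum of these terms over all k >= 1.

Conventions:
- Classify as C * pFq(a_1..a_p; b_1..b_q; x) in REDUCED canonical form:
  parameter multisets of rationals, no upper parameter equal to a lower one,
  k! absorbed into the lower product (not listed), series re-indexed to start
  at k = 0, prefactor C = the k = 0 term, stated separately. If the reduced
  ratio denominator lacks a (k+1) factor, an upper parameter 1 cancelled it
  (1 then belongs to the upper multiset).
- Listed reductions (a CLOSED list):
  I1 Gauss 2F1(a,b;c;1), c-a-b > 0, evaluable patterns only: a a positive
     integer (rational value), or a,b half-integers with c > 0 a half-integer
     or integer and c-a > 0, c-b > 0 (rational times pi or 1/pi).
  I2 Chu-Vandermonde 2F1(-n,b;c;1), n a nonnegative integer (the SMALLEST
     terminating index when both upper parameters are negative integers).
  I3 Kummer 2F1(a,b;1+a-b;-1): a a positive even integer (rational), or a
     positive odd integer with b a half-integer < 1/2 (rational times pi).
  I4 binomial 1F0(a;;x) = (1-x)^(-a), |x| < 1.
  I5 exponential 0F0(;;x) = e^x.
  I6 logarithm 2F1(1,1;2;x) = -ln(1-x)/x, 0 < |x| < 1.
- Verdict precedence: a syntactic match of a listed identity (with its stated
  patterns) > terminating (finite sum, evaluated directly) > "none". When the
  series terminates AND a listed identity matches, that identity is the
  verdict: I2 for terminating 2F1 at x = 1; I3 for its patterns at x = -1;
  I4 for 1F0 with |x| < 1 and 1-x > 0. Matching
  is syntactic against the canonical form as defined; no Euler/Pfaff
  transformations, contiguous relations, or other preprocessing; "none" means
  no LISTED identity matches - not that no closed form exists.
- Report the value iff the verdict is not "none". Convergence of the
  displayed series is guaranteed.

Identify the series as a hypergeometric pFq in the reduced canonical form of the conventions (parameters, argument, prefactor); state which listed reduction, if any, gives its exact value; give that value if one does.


Prefactor -1, argument 1/3: 2F1 with upper {1, 1} over lower {2}. Verdict (x = 1/3): the I6 logarithm reduction applies (the logarithm: parameters (1,1;2), x = 1/3). Sum: 3 * ln(2/3).

Structural cue: x = (1/3) and (1)_k (prefactor -1) is k! itself.
Term ratio: r(k) = (1/3) * (k+1) (k+1) / [(k+2) (k+1)] - rational; roots negated = parameters, x = (1/3), C = -1.


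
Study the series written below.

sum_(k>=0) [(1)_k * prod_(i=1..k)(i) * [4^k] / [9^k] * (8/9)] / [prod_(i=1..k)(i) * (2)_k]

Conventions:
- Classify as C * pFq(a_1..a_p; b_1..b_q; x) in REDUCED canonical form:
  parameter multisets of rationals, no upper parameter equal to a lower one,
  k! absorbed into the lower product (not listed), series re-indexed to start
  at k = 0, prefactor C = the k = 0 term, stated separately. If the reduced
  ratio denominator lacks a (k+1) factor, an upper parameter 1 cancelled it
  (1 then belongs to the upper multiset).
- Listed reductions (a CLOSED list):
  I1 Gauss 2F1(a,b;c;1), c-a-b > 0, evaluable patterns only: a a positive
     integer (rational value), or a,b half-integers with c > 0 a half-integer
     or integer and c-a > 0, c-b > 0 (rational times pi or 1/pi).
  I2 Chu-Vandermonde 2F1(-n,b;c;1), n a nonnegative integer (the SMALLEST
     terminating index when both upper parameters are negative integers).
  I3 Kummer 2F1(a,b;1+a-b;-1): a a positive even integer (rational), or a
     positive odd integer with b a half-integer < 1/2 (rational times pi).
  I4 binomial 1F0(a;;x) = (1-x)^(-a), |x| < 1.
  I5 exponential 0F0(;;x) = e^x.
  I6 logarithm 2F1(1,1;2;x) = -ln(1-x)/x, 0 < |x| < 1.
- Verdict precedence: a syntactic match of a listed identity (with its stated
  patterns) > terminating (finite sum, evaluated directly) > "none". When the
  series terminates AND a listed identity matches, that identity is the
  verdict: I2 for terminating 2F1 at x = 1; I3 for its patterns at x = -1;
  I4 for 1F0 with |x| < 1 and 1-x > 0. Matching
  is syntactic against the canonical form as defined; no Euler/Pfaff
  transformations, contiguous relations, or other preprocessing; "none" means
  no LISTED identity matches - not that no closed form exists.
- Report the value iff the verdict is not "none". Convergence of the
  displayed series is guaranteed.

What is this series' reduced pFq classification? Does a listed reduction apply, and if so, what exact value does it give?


Classification (C = 8/9): 2F1 with upper {1, 1}, lower {2}, argument x = 4/9. Verdict: logarithm (I6) fires (the logarithm: parameters (1,1;2), x = 4/9). Its exact value is (-2) * ln(5/9).

Key step: t_0 being 8/9, the product of the first k integers (prefactor 8/9) is k!.
Adjacent-term ratio: r(k) = (4/9) * (k+1) (k+1) / [(k+2) (k+1)] - rational in k. x = (4/9); t_0 = 8/9; negate the roots.


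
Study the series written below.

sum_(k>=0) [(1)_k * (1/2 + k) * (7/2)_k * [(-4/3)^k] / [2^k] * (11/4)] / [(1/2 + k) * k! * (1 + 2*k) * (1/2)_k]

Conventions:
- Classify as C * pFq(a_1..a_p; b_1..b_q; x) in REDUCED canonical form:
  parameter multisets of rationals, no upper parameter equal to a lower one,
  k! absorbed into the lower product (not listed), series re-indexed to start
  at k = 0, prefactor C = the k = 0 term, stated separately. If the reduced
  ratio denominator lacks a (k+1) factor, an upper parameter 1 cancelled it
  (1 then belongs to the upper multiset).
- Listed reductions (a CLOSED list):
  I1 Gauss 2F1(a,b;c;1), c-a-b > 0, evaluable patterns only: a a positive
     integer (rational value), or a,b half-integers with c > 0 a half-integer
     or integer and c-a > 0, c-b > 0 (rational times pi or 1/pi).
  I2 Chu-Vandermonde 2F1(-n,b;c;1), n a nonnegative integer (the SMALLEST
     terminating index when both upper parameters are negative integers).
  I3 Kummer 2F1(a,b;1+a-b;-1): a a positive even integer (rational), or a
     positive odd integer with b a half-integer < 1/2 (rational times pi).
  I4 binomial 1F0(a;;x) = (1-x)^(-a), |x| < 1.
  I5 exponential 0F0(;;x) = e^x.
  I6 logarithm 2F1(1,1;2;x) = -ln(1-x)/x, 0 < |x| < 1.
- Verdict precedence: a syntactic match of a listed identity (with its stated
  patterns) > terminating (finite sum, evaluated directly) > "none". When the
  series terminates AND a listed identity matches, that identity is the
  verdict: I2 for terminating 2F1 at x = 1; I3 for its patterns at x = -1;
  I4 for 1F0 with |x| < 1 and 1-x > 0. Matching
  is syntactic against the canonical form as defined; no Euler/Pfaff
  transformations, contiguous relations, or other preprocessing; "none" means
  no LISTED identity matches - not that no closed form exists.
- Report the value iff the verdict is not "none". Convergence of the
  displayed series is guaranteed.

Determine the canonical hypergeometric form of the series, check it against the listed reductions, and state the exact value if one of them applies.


The series (x = -2/3) is 2F1: upper {1, 7/2}, lower {3/2}, prefactor 11/4. Verdict: no listed reduction: x = -2/3 and upper {1, 7/2} fail every I1-I6 pattern.

Key observation: t_0 = 11/4 here, and the lower (2k+1) factor (prefactor 11/4) shifts a half-integer Pochhammer.
Adjacent-term ratio: r(k) = (-2/3) * (k+1) (k+7/2) / [(k+3/2) (k+1)] - rational in k. x = (-2/3); t_0 = 11/4; negate the roots.


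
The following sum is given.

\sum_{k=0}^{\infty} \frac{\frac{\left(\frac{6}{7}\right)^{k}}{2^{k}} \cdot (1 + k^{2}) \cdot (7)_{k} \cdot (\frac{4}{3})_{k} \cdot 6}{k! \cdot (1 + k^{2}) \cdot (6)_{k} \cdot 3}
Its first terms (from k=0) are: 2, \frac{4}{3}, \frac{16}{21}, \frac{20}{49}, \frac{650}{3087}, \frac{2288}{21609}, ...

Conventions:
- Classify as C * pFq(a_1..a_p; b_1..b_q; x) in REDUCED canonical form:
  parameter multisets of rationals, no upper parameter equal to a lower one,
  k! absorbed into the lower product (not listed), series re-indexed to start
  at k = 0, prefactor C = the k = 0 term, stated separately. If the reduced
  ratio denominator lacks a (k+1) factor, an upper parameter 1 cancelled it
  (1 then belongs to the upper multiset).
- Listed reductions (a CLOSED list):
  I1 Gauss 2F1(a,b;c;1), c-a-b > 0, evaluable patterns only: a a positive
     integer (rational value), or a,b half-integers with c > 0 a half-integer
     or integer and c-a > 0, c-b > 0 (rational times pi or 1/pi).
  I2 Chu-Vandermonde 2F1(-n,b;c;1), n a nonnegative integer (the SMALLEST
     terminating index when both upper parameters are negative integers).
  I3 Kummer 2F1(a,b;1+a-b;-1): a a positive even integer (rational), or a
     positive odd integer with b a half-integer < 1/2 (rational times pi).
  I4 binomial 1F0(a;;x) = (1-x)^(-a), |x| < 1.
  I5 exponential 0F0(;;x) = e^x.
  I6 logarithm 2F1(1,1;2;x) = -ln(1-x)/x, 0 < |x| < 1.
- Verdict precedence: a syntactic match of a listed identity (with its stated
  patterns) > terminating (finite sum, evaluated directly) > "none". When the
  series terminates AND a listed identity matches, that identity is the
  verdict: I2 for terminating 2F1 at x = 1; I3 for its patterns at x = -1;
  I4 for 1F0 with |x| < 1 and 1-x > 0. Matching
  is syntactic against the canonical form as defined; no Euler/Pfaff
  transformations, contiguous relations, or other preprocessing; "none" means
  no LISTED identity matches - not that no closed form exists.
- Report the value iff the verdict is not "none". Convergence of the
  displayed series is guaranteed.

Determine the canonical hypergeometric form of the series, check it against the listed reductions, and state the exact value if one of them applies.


With C = 2: the canonical form is 2F1(\frac{4}{3}, 7; 6; \frac{3}{7}). Verdict: none here - no I1-I6 shape fits x = \frac{3}{7} with lower {6}.

The tell: t_0 = 2 here, and the two k-th powers (C = 2) combine into one argument.
Consecutive-term ratio: r(k) = \frac{3}{7} * (k+\frac{4}{3}) (k+7) / [(k+6) (k+1)] ; factor over Q: parameters, x = \frac{3}{7}, and C = 2.


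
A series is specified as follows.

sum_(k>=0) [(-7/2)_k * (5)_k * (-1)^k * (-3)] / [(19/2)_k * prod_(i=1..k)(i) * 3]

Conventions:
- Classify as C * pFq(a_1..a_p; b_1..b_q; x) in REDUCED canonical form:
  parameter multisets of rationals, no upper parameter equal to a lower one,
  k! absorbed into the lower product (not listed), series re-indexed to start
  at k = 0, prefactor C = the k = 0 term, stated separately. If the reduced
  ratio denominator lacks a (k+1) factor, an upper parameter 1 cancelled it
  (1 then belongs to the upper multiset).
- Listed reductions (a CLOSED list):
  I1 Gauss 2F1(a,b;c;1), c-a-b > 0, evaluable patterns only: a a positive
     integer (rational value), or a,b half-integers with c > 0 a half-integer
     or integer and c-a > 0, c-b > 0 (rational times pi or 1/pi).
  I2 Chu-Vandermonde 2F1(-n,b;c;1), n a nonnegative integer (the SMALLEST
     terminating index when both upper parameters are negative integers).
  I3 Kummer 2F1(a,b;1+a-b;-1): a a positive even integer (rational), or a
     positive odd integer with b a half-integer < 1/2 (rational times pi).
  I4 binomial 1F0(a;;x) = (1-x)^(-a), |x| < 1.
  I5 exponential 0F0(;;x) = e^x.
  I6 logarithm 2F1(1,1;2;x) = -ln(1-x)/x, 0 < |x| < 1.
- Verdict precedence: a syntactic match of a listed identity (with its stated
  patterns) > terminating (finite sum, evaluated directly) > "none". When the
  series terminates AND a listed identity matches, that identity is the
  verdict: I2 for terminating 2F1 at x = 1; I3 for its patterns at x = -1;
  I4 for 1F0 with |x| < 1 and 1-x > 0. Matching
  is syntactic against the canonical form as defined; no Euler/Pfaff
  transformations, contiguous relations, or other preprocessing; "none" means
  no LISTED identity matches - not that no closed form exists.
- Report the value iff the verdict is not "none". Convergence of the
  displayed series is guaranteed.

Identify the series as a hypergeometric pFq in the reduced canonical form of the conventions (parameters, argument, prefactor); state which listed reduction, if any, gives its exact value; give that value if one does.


Canonical form: C = -1 times 2F1 with upper {-7/2, 5}, lower {19/2}, x = -1. Verdict (x = -1): Kummer (I3) applies (x = -1; c = 19/2 equals 1+a-b for upper {-7/2, 5}: listed pattern). Exact value: (-765765/524288) * pi.

Key observation: with t_0 = -1, the constant factors (C = -1, x = -1) combine into one prefactor.
Adjacent-term ratio: r(k) = (-1) * (k-7/2) (k+5) / [(k+19/2) (k+1)] ; factor over Q: parameters, x = (-1), and C = -1.


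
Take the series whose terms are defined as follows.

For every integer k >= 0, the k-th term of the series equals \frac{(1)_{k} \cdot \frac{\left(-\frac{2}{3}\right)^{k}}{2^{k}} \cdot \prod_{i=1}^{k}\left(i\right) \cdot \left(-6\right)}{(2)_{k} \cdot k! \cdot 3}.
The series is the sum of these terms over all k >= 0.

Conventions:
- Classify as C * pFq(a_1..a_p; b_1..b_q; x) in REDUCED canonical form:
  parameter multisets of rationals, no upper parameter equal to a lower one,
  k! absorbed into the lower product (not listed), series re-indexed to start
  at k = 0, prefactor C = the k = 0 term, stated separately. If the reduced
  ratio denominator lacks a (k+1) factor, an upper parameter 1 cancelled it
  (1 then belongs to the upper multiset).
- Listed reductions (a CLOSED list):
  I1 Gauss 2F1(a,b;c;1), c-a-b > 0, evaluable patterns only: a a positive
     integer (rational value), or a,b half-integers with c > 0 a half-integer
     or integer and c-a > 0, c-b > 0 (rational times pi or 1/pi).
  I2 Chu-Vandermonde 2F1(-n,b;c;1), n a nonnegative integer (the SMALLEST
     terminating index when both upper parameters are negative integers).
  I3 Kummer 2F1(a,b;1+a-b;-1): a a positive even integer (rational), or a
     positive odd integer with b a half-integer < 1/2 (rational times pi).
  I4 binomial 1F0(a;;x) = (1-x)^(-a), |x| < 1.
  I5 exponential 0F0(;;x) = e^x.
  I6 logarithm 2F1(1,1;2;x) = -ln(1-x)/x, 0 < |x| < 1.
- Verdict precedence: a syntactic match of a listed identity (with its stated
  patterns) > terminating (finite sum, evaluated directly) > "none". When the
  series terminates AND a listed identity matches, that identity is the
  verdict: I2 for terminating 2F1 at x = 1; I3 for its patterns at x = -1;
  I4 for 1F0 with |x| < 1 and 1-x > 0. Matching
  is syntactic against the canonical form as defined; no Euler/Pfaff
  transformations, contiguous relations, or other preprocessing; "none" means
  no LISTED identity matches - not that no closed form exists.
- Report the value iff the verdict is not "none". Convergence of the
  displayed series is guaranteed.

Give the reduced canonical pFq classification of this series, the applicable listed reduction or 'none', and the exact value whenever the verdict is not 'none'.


The tell: with t_0 = -2, the constant factors (C = -2, x = -1/3) combine into one prefactor.
Ratio: r(k) = -\frac{1}{3} * (k+1) (k+1) / [(k+2) (k+1)] - rational in k, leading ratio -\frac{1}{3}; with t_0 = -2, classification follows.

Classification (C = -2): 2F1 with upper {1, 1}, lower {2}, argument x = -\frac{1}{3}. Verdict: logarithm (I6) fires (the logarithm: parameters (1,1;2), x = -\frac{1}{3}). Value: \left(-6\right) \cdot \ln\left(\frac{4}{3}\right).


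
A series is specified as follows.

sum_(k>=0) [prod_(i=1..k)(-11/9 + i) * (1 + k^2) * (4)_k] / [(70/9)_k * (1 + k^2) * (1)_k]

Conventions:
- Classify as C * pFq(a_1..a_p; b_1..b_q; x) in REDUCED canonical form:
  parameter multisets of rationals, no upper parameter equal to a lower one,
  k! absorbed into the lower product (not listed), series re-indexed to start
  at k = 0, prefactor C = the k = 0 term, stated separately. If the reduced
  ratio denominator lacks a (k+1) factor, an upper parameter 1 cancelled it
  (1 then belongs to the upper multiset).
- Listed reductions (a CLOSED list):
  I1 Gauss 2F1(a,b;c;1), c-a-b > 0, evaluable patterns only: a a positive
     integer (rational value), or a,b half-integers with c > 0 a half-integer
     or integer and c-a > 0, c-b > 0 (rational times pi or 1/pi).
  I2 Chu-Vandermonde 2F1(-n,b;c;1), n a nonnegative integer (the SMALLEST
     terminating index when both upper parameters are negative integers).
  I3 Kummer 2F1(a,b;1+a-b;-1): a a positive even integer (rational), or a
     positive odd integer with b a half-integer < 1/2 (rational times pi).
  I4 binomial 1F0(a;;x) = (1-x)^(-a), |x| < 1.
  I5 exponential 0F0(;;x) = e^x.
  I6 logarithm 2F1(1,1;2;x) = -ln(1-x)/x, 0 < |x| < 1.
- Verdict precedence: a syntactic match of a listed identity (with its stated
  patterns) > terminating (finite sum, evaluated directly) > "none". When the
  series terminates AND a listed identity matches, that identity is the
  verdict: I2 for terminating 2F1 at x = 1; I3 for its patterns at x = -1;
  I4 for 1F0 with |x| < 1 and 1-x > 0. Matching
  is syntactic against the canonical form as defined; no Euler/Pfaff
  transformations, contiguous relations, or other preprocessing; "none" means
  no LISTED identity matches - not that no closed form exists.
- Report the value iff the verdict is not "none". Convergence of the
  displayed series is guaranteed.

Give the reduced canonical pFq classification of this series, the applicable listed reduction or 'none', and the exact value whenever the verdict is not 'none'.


Structural cue: t_0 = 1 here, and (1)_k (C = 1, x = 1) is k! itself.
Consecutive-term ratio: r(k) = 1 * (k-2/9) (k+4) / [(k+70/9) (k+1)] - rational in k, leading ratio 1; with t_0 = 1, classification follows.

Reduced: x = 1, 2F1, upper = {-2/9, 4}, lower = {70/9}, C = 1. Verdict: Gauss's theorem (I1) fires (x = 1: the Gamma ratio telescopes since c-a-b = 4 > 0 and a = 4 in Z>0). Value: 579683/688905.


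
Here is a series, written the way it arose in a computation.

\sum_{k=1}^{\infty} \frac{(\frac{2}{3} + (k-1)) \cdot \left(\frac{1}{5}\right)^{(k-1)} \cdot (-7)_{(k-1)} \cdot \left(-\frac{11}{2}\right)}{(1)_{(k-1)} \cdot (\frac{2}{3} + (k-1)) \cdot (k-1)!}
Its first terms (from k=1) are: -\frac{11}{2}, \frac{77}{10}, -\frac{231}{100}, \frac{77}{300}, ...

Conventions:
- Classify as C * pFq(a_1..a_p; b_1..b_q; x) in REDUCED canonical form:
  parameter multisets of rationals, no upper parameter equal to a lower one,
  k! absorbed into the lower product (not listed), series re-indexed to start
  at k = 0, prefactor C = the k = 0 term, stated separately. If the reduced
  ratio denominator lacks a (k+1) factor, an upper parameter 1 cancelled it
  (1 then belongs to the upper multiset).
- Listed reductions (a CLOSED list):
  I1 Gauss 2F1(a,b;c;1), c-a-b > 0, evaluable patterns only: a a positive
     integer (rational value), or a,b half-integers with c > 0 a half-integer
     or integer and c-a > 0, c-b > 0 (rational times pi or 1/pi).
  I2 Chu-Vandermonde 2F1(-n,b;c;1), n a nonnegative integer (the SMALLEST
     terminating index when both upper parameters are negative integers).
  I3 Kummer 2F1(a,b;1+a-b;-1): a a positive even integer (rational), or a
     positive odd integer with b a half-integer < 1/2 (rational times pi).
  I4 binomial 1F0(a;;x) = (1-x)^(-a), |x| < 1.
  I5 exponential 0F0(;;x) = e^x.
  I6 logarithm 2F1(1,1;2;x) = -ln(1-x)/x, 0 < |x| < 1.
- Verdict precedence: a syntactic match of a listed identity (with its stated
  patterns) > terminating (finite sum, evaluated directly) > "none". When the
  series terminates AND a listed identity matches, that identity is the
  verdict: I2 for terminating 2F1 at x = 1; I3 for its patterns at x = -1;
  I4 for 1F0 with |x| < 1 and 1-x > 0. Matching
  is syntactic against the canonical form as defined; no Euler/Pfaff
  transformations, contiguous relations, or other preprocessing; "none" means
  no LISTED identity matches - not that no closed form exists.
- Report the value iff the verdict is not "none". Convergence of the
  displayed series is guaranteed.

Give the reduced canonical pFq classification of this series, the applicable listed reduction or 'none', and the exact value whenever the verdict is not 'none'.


First insight: t_0 = -\frac{11}{2} here, and the factor k + 2/3 cancels (top and bottom), leaving C = -11/2.
Adjacent-term ratio: r(k) = \frac{1}{5} * (k-7) / [(k+1) (k+1)] - rational in k, leading ratio \frac{1}{5}; with t_0 = -\frac{11}{2}, classification follows.

This is -\frac{11}{2} * 1F1(-7; 1; \frac{1}{5}) in reduced canonical form. Verdict: terminating - no listed pattern fits, but -7 in the upper list cuts the series at k = 7; direct evaluation. Value: \frac{6602101}{49218750}.
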